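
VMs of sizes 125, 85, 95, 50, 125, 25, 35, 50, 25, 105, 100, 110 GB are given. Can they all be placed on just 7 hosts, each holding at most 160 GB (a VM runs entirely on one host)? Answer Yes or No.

A valid assignment using 7 hosts:
  host 1: 125 + 35 = 160
  host 2: 125 + 25 = 150
  host 3: 110 + 50 = 160
  host 4: 105 + 50 = 155
  host 5: 100 + 25 = 125
  host 6: 95 = 95
  host 7: 85 = 85
Every load is within 160 GB, so 7 hosts suffice.

Yes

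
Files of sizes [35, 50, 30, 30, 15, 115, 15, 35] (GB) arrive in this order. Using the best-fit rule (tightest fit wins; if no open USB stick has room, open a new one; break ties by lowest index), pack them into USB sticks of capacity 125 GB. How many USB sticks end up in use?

3

  35 → USB stick 1 (new)  [load 35/125]
  50 → USB stick 1  [load 85/125]
  30 → USB stick 1  [load 115/125]
  30 → USB stick 2 (new)  [load 30/125]
  15 → USB stick 2  [load 45/125]
  115 → USB stick 3 (new)  [load 115/125]
  15 → USB stick 2  [load 60/125]
  35 → USB stick 2  [load 95/125]
3 USB sticks opened.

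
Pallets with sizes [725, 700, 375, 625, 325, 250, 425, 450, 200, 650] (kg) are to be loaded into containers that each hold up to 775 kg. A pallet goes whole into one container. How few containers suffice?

7

Total = 725 + 700 + 650 + 625 + 450 + 425 + 375 + 325 + 250 + 200 = 4725 kg.
Lower bound: ⌈4725/775⌉ = 7 containers.
A packing using 7 containers:
  container 1: 725 = 725
  container 2: 700 = 700
  container 3: 650 = 650
  container 4: 625 = 625
  container 5: 450 + 325 = 775
  container 6: 425 + 250 = 675
  container 7: 375 + 200 = 575
This matches the lower bound, so 7 is optimal.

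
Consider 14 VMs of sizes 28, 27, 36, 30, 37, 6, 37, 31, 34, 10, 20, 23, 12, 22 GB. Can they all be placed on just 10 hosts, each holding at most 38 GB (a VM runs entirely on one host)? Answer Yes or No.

No

Total = 353 GB; ⌈353/38⌉ = 10.
11 VMs each exceed half the capacity and cannot share a host, forcing at least 11 hosts.
At least 11 hosts are required, but only 10 are allowed.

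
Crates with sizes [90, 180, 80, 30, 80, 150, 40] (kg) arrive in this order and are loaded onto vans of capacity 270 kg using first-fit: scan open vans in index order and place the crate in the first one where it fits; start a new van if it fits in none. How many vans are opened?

3

  90 → van 1 (new)  [load 90/270]
  180 → van 1  [load 270/270]
  80 → van 2 (new)  [load 80/270]
  30 → van 2  [load 110/270]
  80 → van 2  [load 190/270]
  150 → van 3 (new)  [load 150/270]
  40 → van 2  [load 230/270]
3 vans opened.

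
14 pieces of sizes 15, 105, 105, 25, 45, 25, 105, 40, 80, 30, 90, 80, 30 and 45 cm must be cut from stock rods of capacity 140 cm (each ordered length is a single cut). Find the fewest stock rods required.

7

Total = 105 + 105 + 105 + 90 + 80 + 80 + 45 + 45 + 40 + 30 + 30 + 25 + 25 + 15 = 820 cm.
Lower bound: ⌈820/140⌉ = 6 stock rods.
A packing using 7 stock rods:
  stock rod 1: 105 + 30 = 135
  stock rod 2: 105 + 30 = 135
  stock rod 3: 105 + 25 = 130
  stock rod 4: 90 + 45 = 135
  stock rod 5: 80 + 45 + 15 = 140
  stock rod 6: 80 + 40 = 120
  stock rod 7: 25 = 25
No arrangement into 6 stock rods stays within capacity, so 7 is optimal.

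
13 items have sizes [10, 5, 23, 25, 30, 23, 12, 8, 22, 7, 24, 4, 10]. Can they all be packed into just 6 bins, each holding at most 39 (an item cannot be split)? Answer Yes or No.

A valid assignment using 6 bins:
  bin 1: 30 + 8 = 38
  bin 2: 25 + 12 = 37
  bin 3: 24 + 10 + 5 = 39
  bin 4: 23 + 10 + 4 = 37
  bin 5: 23 + 7 = 30
  bin 6: 22 = 22
Every load is within 39, so 6 bins suffice.

Yes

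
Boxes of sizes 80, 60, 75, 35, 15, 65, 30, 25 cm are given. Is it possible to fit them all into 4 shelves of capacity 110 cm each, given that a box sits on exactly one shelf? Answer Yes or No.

Yes

A valid assignment using 4 shelves:
  shelf 1: 80 + 30 = 110
  shelf 2: 75 + 35 = 110
  shelf 3: 65 + 25 + 15 = 105
  shelf 4: 60 = 60
Every load is within 110 cm, so 4 shelves suffice.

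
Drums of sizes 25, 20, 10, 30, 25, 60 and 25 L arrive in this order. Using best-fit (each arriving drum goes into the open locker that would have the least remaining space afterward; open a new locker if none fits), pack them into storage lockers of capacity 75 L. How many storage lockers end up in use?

  25 → locker 1 (new)  [load 25/75]
  20 → locker 1  [load 45/75]
  10 → locker 1  [load 55/75]
  30 → locker 2 (new)  [load 30/75]
  25 → locker 2  [load 55/75]
  60 → locker 3 (new)  [load 60/75]
  25 → locker 4 (new)  [load 25/75]
4 storage lockers opened.

4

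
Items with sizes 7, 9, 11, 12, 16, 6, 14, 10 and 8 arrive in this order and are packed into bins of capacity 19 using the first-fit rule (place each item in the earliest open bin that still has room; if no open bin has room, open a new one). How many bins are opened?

  7 → bin 1 (new)  [load 7/19]
  9 → bin 1  [load 16/19]
  11 → bin 2 (new)  [load 11/19]
  12 → bin 3 (new)  [load 12/19]
  16 → bin 4 (new)  [load 16/19]
  6 → bin 2  [load 17/19]
  14 → bin 5 (new)  [load 14/19]
  10 → bin 6 (new)  [load 10/19]
  8 → bin 6  [load 18/19]
6 bins opened.

6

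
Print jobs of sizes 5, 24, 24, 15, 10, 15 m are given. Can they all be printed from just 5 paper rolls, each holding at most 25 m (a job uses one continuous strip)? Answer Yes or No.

Yes

A valid assignment using 4 paper rolls:
  roll 1: 24 = 24
  roll 2: 24 = 24
  roll 3: 15 + 10 = 25
  roll 4: 15 + 5 = 20
That uses only 4 ≤ 5, so 5 paper rolls are enough.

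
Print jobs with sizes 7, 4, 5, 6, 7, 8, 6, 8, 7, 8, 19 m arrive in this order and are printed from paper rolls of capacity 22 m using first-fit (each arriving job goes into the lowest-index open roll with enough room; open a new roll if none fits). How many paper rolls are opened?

  7 → roll 1 (new)  [load 7/22]
  4 → roll 1  [load 11/22]
  5 → roll 1  [load 16/22]
  6 → roll 1  [load 22/22]
  7 → roll 2 (new)  [load 7/22]
  8 → roll 2  [load 15/22]
  6 → roll 2  [load 21/22]
  8 → roll 3 (new)  [load 8/22]
  7 → roll 3  [load 15/22]
  8 → roll 4 (new)  [load 8/22]
  19 → roll 5 (new)  [load 19/22]
5 paper rolls opened.

5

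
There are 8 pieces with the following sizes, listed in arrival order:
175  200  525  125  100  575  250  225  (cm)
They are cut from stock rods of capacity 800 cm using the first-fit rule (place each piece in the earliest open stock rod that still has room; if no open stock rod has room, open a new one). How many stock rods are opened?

3

  175 → stock rod 1 (new)  [load 175/800]
  200 → stock rod 1  [load 375/800]
  525 → stock rod 2 (new)  [load 525/800]
  125 → stock rod 1  [load 500/800]
  100 → stock rod 1  [load 600/800]
  575 → stock rod 3 (new)  [load 575/800]
  250 → stock rod 2  [load 775/800]
  225 → stock rod 3  [load 800/800]
3 stock rods opened.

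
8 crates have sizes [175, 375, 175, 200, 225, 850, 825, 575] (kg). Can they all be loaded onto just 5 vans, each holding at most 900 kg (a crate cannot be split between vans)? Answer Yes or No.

Yes

A valid assignment using 5 vans:
  van 1: 850 = 850
  van 2: 825 = 825
  van 3: 575 + 225 = 800
  van 4: 375 + 200 + 175 = 750
  van 5: 175 = 175
Every load is within 900 kg, so 5 vans suffice.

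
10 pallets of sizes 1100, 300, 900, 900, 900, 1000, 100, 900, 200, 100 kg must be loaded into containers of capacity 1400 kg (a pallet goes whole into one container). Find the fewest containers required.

Total = 1100 + 1000 + 900 + 900 + 900 + 900 + 300 + 200 + 100 + 100 = 6400 kg.
Lower bound: ⌈6400/1400⌉ = 5 containers.
Also, 6 pallets each exceed 700 kg, and no two of those can share a container, so at least 6 containers are needed.
A packing using 6 containers:
  container 1: 1100 + 300 = 1400
  container 2: 1000 + 200 + 100 + 100 = 1400
  container 3: 900 = 900
  container 4: 900 = 900
  container 5: 900 = 900
  container 6: 900 = 900
This matches the lower bound, so 6 is optimal.

6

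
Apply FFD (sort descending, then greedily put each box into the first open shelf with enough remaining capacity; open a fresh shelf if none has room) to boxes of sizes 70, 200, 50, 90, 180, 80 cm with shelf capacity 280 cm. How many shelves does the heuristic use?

3

Sorted descending: 200, 180, 90, 80, 70, 50.
  200 → shelf 1 (new)  [load 200/280]
  180 → shelf 2 (new)  [load 180/280]
  90 → shelf 2  [load 270/280]
  80 → shelf 1  [load 280/280]
  70 → shelf 3 (new)  [load 70/280]
  50 → shelf 3  [load 120/280]
3 shelves opened.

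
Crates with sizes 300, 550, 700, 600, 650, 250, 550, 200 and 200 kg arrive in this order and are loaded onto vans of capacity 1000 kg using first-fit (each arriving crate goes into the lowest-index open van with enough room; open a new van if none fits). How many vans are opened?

5

  300 → van 1 (new)  [load 300/1000]
  550 → van 1  [load 850/1000]
  700 → van 2 (new)  [load 700/1000]
  600 → van 3 (new)  [load 600/1000]
  650 → van 4 (new)  [load 650/1000]
  250 → van 2  [load 950/1000]
  550 → van 5 (new)  [load 550/1000]
  200 → van 3  [load 800/1000]
  200 → van 3  [load 1000/1000]
5 vans opened.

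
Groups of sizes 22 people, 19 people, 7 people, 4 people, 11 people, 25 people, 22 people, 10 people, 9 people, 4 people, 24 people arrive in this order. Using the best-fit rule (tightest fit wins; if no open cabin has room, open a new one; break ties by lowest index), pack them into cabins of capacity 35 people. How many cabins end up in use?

5

  22 → cabin 1 (new)  [load 22/35]
  19 → cabin 2 (new)  [load 19/35]
  7 → cabin 1  [load 29/35]
  4 → cabin 1  [load 33/35]
  11 → cabin 2  [load 30/35]
  25 → cabin 3 (new)  [load 25/35]
  22 → cabin 4 (new)  [load 22/35]
  10 → cabin 3  [load 35/35]
  9 → cabin 4  [load 31/35]
  4 → cabin 4  [load 35/35]
  24 → cabin 5 (new)  [load 24/35]
5 cabins opened.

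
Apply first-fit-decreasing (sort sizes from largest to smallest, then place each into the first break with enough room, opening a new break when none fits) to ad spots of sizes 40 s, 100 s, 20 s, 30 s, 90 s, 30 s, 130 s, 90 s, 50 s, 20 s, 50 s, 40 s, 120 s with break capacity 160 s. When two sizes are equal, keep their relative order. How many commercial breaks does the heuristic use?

6

Sorted descending: 130, 120, 100, 90, 90, 50, 50, 40, 40, 30, 30, 20, 20.
  130 → break 1 (new)  [load 130/160]
  120 → break 2 (new)  [load 120/160]
  100 → break 3 (new)  [load 100/160]
  90 → break 4 (new)  [load 90/160]
  90 → break 5 (new)  [load 90/160]
  50 → break 3  [load 150/160]
  50 → break 4  [load 140/160]
  40 → break 2  [load 160/160]
  40 → break 5  [load 130/160]
  30 → break 1  [load 160/160]
  30 → break 5  [load 160/160]
  20 → break 4  [load 160/160]
  20 → break 6 (new)  [load 20/160]
6 commercial breaks opened.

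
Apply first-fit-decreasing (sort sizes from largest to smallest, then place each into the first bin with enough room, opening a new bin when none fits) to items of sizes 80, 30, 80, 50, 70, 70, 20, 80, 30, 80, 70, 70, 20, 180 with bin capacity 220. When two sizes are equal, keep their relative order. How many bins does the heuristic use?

Sorted descending: 180, 80, 80, 80, 80, 70, 70, 70, 70, 50, 30, 30, 20, 20.
  180 → bin 1 (new)  [load 180/220]
  80 → bin 2 (new)  [load 80/220]
  80 → bin 2  [load 160/220]
  80 → bin 3 (new)  [load 80/220]
  80 → bin 3  [load 160/220]
  70 → bin 4 (new)  [load 70/220]
  70 → bin 4  [load 140/220]
  70 → bin 4  [load 210/220]
  70 → bin 5 (new)  [load 70/220]
  50 → bin 2  [load 210/220]
  30 → bin 1  [load 210/220]
  30 → bin 3  [load 190/220]
  20 → bin 3  [load 210/220]
  20 → bin 5  [load 90/220]
5 bins opened.

5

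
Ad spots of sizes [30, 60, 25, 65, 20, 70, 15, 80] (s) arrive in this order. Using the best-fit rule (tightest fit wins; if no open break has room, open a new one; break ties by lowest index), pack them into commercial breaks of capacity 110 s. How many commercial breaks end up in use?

4

  30 → break 1 (new)  [load 30/110]
  60 → break 1  [load 90/110]
  25 → break 2 (new)  [load 25/110]
  65 → break 2  [load 90/110]
  20 → break 1  [load 110/110]
  70 → break 3 (new)  [load 70/110]
  15 → break 2  [load 105/110]
  80 → break 4 (new)  [load 80/110]
4 commercial breaks opened.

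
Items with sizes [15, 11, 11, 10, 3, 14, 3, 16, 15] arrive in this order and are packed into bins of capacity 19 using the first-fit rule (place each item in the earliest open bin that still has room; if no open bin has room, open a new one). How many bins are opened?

7

  15 → bin 1 (new)  [load 15/19]
  11 → bin 2 (new)  [load 11/19]
  11 → bin 3 (new)  [load 11/19]
  10 → bin 4 (new)  [load 10/19]
  3 → bin 1  [load 18/19]
  14 → bin 5 (new)  [load 14/19]
  3 → bin 2  [load 14/19]
  16 → bin 6 (new)  [load 16/19]
  15 → bin 7 (new)  [load 15/19]
7 bins opened.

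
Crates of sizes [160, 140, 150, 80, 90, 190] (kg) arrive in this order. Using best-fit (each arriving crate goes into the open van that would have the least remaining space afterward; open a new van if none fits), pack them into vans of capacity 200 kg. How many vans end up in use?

5

  160 → van 1 (new)  [load 160/200]
  140 → van 2 (new)  [load 140/200]
  150 → van 3 (new)  [load 150/200]
  80 → van 4 (new)  [load 80/200]
  90 → van 4  [load 170/200]
  190 → van 5 (new)  [load 190/200]
5 vans opened.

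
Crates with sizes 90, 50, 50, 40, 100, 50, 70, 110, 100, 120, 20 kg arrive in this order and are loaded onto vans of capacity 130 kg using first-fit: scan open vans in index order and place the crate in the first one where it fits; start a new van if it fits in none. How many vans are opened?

7

  90 → van 1 (new)  [load 90/130]
  50 → van 2 (new)  [load 50/130]
  50 → van 2  [load 100/130]
  40 → van 1  [load 130/130]
  100 → van 3 (new)  [load 100/130]
  50 → van 4 (new)  [load 50/130]
  70 → van 4  [load 120/130]
  110 → van 5 (new)  [load 110/130]
  100 → van 6 (new)  [load 100/130]
  120 → van 7 (new)  [load 120/130]
  20 → van 2  [load 120/130]
7 vans opened.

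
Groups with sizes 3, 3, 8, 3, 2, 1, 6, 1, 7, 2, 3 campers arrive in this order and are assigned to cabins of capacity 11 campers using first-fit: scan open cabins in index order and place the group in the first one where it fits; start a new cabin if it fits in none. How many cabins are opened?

4

  3 → cabin 1 (new)  [load 3/11]
  3 → cabin 1  [load 6/11]
  8 → cabin 2 (new)  [load 8/11]
  3 → cabin 1  [load 9/11]
  2 → cabin 1  [load 11/11]
  1 → cabin 2  [load 9/11]
  6 → cabin 3 (new)  [load 6/11]
  1 → cabin 2  [load 10/11]
  7 → cabin 4 (new)  [load 7/11]
  2 → cabin 3  [load 8/11]
  3 → cabin 3  [load 11/11]
4 cabins opened.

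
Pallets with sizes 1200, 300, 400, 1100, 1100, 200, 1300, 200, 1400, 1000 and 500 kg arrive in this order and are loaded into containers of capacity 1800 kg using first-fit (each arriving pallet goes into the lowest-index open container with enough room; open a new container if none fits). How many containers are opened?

  1200 → container 1 (new)  [load 1200/1800]
  300 → container 1  [load 1500/1800]
  400 → container 2 (new)  [load 400/1800]
  1100 → container 2  [load 1500/1800]
  1100 → container 3 (new)  [load 1100/1800]
  200 → container 1  [load 1700/1800]
  1300 → container 4 (new)  [load 1300/1800]
  200 → container 2  [load 1700/1800]
  1400 → container 5 (new)  [load 1400/1800]
  1000 → container 6 (new)  [load 1000/1800]
  500 → container 3  [load 1600/1800]
6 containers opened.

6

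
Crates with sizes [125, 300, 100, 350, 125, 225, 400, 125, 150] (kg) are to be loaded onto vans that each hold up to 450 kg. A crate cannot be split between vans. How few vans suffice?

Total = 400 + 350 + 300 + 225 + 150 + 125 + 125 + 125 + 100 = 1900 kg.
Lower bound: ⌈1900/450⌉ = 5 vans.
A packing using 5 vans:
  van 1: 400 = 400
  van 2: 350 + 100 = 450
  van 3: 300 + 150 = 450
  van 4: 225 + 125 = 350
  van 5: 125 + 125 = 250
This matches the lower bound, so 5 is optimal.

5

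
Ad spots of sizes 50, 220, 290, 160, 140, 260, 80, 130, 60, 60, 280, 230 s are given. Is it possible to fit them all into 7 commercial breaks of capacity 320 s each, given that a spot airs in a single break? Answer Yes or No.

Yes

A valid assignment using 7 commercial breaks:
  break 1: 290 = 290
  break 2: 280 = 280
  break 3: 260 + 60 = 320
  break 4: 230 + 80 = 310
  break 5: 220 + 60 = 280
  break 6: 160 + 140 = 300
  break 7: 130 + 50 = 180
Every load is within 320 s, so 7 commercial breaks suffice.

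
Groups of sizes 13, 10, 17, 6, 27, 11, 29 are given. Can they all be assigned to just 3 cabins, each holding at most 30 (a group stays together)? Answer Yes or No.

No

Total = 113; ⌈113/30⌉ = 4.
At least 4 cabins are required, but only 3 are allowed.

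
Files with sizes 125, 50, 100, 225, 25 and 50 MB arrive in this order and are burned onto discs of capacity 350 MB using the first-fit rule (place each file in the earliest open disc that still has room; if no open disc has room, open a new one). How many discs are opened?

2

  125 → disc 1 (new)  [load 125/350]
  50 → disc 1  [load 175/350]
  100 → disc 1  [load 275/350]
  225 → disc 2 (new)  [load 225/350]
  25 → disc 1  [load 300/350]
  50 → disc 1  [load 350/350]
2 discs opened.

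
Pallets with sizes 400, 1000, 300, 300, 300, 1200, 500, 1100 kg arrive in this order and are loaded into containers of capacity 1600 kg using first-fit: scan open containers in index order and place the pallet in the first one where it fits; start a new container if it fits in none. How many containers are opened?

  400 → container 1 (new)  [load 400/1600]
  1000 → container 1  [load 1400/1600]
  300 → container 2 (new)  [load 300/1600]
  300 → container 2  [load 600/1600]
  300 → container 2  [load 900/1600]
  1200 → container 3 (new)  [load 1200/1600]
  500 → container 2  [load 1400/1600]
  1100 → container 4 (new)  [load 1100/1600]
4 containers opened.

4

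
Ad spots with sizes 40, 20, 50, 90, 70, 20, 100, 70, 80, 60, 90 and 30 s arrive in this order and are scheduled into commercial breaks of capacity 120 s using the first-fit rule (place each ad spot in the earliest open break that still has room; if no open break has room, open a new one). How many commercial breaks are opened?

  40 → break 1 (new)  [load 40/120]
  20 → break 1  [load 60/120]
  50 → break 1  [load 110/120]
  90 → break 2 (new)  [load 90/120]
  70 → break 3 (new)  [load 70/120]
  20 → break 2  [load 110/120]
  100 → break 4 (new)  [load 100/120]
  70 → break 5 (new)  [load 70/120]
  80 → break 6 (new)  [load 80/120]
  60 → break 7 (new)  [load 60/120]
  90 → break 8 (new)  [load 90/120]
  30 → break 3  [load 100/120]
8 commercial breaks opened.

8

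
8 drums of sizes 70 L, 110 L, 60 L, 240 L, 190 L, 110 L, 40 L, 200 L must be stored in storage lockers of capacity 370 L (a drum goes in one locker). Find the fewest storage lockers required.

3

Total = 240 + 200 + 190 + 110 + 110 + 70 + 60 + 40 = 1020 L.
Lower bound: ⌈1020/370⌉ = 3 storage lockers.
A packing using 3 storage lockers:
  locker 1: 240 + 110 = 350
  locker 2: 200 + 110 + 60 = 370
  locker 3: 190 + 70 + 40 = 300
This matches the lower bound, so 3 is optimal.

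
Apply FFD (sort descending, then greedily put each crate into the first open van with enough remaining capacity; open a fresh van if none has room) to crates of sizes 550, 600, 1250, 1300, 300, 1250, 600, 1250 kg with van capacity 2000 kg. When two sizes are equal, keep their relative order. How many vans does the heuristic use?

4

Sorted descending: 1300, 1250, 1250, 1250, 600, 600, 550, 300.
  1300 → van 1 (new)  [load 1300/2000]
  1250 → van 2 (new)  [load 1250/2000]
  1250 → van 3 (new)  [load 1250/2000]
  1250 → van 4 (new)  [load 1250/2000]
  600 → van 1  [load 1900/2000]
  600 → van 2  [load 1850/2000]
  550 → van 3  [load 1800/2000]
  300 → van 4  [load 1550/2000]
4 vans opened.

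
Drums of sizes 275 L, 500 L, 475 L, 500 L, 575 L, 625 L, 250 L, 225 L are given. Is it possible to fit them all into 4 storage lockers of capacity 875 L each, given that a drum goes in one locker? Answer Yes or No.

Total = 3425 L; ⌈3425/875⌉ = 4.
5 drums each exceed half the capacity and cannot share a locker, forcing at least 5 storage lockers.
At least 5 storage lockers are required, but only 4 are allowed.

No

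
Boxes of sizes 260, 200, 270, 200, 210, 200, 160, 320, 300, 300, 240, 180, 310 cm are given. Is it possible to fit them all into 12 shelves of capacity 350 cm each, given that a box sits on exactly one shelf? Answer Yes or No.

Yes

A valid assignment using 12 shelves:
  shelf 1: 320 = 320
  shelf 2: 310 = 310
  shelf 3: 300 = 300
  shelf 4: 300 = 300
  shelf 5: 270 = 270
  shelf 6: 260 = 260
  shelf 7: 240 = 240
  shelf 8: 210 = 210
  shelf 9: 200 = 200
  shelf 10: 200 = 200
  shelf 11: 200 = 200
  shelf 12: 180 + 160 = 340
Every load is within 350 cm, so 12 shelves suffice.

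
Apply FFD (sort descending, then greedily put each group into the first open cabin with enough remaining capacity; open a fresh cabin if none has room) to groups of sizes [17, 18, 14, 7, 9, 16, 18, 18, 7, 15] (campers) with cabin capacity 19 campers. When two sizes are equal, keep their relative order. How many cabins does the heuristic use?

9

Sorted descending: 18, 18, 18, 17, 16, 15, 14, 9, 7, 7.
  18 → cabin 1 (new)  [load 18/19]
  18 → cabin 2 (new)  [load 18/19]
  18 → cabin 3 (new)  [load 18/19]
  17 → cabin 4 (new)  [load 17/19]
  16 → cabin 5 (new)  [load 16/19]
  15 → cabin 6 (new)  [load 15/19]
  14 → cabin 7 (new)  [load 14/19]
  9 → cabin 8 (new)  [load 9/19]
  7 → cabin 8  [load 16/19]
  7 → cabin 9 (new)  [load 7/19]
9 cabins opened.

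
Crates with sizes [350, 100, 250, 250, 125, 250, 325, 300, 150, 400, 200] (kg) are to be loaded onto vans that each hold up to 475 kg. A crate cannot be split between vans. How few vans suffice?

7

Total = 400 + 350 + 325 + 300 + 250 + 250 + 250 + 200 + 150 + 125 + 100 = 2700 kg.
Lower bound: ⌈2700/475⌉ = 6 vans.
Also, 7 crates each exceed 475/2 kg, and no two of those can share a van, so at least 7 vans are needed.
A packing using 7 vans:
  van 1: 400 = 400
  van 2: 350 + 125 = 475
  van 3: 325 + 150 = 475
  van 4: 300 + 100 = 400
  van 5: 250 + 200 = 450
  van 6: 250 = 250
  van 7: 250 = 250
This matches the lower bound, so 7 is optimal.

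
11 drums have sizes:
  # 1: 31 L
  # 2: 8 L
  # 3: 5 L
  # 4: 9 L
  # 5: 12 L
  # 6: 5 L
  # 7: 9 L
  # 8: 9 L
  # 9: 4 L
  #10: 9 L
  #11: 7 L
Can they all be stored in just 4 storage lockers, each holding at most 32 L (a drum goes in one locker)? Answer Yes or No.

A valid assignment using 4 storage lockers:
  locker 1: 31 = 31
  locker 2: 12 + 9 + 9 = 30
  locker 3: 9 + 9 + 8 + 5 = 31
  locker 4: 7 + 5 + 4 = 16
Every load is within 32 L, so 4 storage lockers suffice.

Yes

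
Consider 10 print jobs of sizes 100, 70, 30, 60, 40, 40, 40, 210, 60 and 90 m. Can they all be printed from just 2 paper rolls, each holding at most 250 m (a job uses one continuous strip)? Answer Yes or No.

Total = 740 m; ⌈740/250⌉ = 3.
At least 3 paper rolls are required, but only 2 are allowed.

No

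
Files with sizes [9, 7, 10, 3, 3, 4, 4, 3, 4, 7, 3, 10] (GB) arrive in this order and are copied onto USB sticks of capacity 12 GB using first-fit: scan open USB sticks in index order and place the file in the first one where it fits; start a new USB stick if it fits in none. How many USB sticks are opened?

  9 → USB stick 1 (new)  [load 9/12]
  7 → USB stick 2 (new)  [load 7/12]
  10 → USB stick 3 (new)  [load 10/12]
  3 → USB stick 1  [load 12/12]
  3 → USB stick 2  [load 10/12]
  4 → USB stick 4 (new)  [load 4/12]
  4 → USB stick 4  [load 8/12]
  3 → USB stick 4  [load 11/12]
  4 → USB stick 5 (new)  [load 4/12]
  7 → USB stick 5  [load 11/12]
  3 → USB stick 6 (new)  [load 3/12]
  10 → USB stick 7 (new)  [load 10/12]
7 USB sticks opened.

7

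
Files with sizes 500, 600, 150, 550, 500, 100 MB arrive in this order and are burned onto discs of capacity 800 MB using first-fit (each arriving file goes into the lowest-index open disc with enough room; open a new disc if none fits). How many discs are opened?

4

  500 → disc 1 (new)  [load 500/800]
  600 → disc 2 (new)  [load 600/800]
  150 → disc 1  [load 650/800]
  550 → disc 3 (new)  [load 550/800]
  500 → disc 4 (new)  [load 500/800]
  100 → disc 1  [load 750/800]
4 discs opened.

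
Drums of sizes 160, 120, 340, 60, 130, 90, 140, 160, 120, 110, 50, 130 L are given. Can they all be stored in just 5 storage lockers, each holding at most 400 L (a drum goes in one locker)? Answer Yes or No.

A valid assignment using 5 storage lockers:
  locker 1: 340 + 60 = 400
  locker 2: 160 + 160 + 50 = 370
  locker 3: 140 + 130 + 130 = 400
  locker 4: 120 + 120 + 110 = 350
  locker 5: 90 = 90
Every load is within 400 L, so 5 storage lockers suffice.

Yes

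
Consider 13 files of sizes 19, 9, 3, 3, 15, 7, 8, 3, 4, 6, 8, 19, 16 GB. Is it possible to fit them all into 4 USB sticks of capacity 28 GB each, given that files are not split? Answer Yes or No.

No

Total = 120 GB; ⌈120/28⌉ = 5.
At least 5 USB sticks are required, but only 4 are allowed.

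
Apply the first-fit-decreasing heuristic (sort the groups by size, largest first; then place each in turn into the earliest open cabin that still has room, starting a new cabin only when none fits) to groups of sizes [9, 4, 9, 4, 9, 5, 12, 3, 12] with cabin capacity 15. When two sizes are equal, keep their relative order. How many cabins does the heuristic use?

5

Sorted descending: 12, 12, 9, 9, 9, 5, 4, 4, 3.
  12 → cabin 1 (new)  [load 12/15]
  12 → cabin 2 (new)  [load 12/15]
  9 → cabin 3 (new)  [load 9/15]
  9 → cabin 4 (new)  [load 9/15]
  9 → cabin 5 (new)  [load 9/15]
  5 → cabin 3  [load 14/15]
  4 → cabin 4  [load 13/15]
  4 → cabin 5  [load 13/15]
  3 → cabin 1  [load 15/15]
5 cabins opened.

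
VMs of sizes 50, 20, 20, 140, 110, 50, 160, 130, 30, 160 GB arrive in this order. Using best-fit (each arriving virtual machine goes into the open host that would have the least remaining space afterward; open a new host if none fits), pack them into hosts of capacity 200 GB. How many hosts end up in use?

5

  50 → host 1 (new)  [load 50/200]
  20 → host 1  [load 70/200]
  20 → host 1  [load 90/200]
  140 → host 2 (new)  [load 140/200]
  110 → host 1  [load 200/200]
  50 → host 2  [load 190/200]
  160 → host 3 (new)  [load 160/200]
  130 → host 4 (new)  [load 130/200]
  30 → host 3  [load 190/200]
  160 → host 5 (new)  [load 160/200]
5 hosts opened.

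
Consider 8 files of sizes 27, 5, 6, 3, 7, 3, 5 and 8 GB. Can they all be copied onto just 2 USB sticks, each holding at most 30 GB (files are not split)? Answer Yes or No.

No

Total = 64 GB; ⌈64/30⌉ = 3.
At least 3 USB sticks are required, but only 2 are allowed.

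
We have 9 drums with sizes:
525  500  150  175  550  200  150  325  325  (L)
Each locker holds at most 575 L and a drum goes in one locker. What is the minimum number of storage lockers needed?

Total = 550 + 525 + 500 + 325 + 325 + 200 + 175 + 150 + 150 = 2900 L.
Lower bound: ⌈2900/575⌉ = 6 storage lockers.
A packing using 6 storage lockers:
  locker 1: 550 = 550
  locker 2: 525 = 525
  locker 3: 500 = 500
  locker 4: 325 + 200 = 525
  locker 5: 325 + 175 = 500
  locker 6: 150 + 150 = 300
This matches the lower bound, so 6 is optimal.

6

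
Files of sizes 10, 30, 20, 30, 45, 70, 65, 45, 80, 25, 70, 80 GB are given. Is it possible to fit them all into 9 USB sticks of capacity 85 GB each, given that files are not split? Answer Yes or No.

A valid assignment using 8 USB sticks:
  USB stick 1: 80 = 80
  USB stick 2: 80 = 80
  USB stick 3: 70 + 10 = 80
  USB stick 4: 70 = 70
  USB stick 5: 65 + 20 = 85
  USB stick 6: 45 + 30 = 75
  USB stick 7: 45 + 30 = 75
  USB stick 8: 25 = 25
That uses only 8 ≤ 9, so 9 USB sticks are enough.

Yes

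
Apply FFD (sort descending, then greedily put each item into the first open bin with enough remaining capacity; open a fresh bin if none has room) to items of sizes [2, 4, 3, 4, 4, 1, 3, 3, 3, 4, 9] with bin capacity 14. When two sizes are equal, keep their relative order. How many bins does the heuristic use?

Sorted descending: 9, 4, 4, 4, 4, 3, 3, 3, 3, 2, 1.
  9 → bin 1 (new)  [load 9/14]
  4 → bin 1  [load 13/14]
  4 → bin 2 (new)  [load 4/14]
  4 → bin 2  [load 8/14]
  4 → bin 2  [load 12/14]
  3 → bin 3 (new)  [load 3/14]
  3 → bin 3  [load 6/14]
  3 → bin 3  [load 9/14]
  3 → bin 3  [load 12/14]
  2 → bin 2  [load 14/14]
  1 → bin 1  [load 14/14]
3 bins opened.

3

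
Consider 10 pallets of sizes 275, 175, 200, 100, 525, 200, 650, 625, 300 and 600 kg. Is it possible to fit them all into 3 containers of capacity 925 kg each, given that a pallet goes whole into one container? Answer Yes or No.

No

Total = 3650 kg; ⌈3650/925⌉ = 4.
At least 4 containers are required, but only 3 are allowed.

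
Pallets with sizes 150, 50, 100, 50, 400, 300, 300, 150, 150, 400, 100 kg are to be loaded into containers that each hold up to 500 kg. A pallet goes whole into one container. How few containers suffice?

5

Total = 400 + 400 + 300 + 300 + 150 + 150 + 150 + 100 + 100 + 50 + 50 = 2150 kg.
Lower bound: ⌈2150/500⌉ = 5 containers.
A packing using 5 containers:
  container 1: 400 + 100 = 500
  container 2: 400 + 100 = 500
  container 3: 300 + 150 + 50 = 500
  container 4: 300 + 150 + 50 = 500
  container 5: 150 = 150
This matches the lower bound, so 5 is optimal.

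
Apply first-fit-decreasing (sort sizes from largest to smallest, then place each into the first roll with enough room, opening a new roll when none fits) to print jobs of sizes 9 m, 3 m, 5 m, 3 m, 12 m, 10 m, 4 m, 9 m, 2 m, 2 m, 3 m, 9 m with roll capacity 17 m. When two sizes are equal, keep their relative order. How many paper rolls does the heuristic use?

Sorted descending: 12, 10, 9, 9, 9, 5, 4, 3, 3, 3, 2, 2.
  12 → roll 1 (new)  [load 12/17]
  10 → roll 2 (new)  [load 10/17]
  9 → roll 3 (new)  [load 9/17]
  9 → roll 4 (new)  [load 9/17]
  9 → roll 5 (new)  [load 9/17]
  5 → roll 1  [load 17/17]
  4 → roll 2  [load 14/17]
  3 → roll 2  [load 17/17]
  3 → roll 3  [load 12/17]
  3 → roll 3  [load 15/17]
  2 → roll 3  [load 17/17]
  2 → roll 4  [load 11/17]
5 paper rolls opened.

5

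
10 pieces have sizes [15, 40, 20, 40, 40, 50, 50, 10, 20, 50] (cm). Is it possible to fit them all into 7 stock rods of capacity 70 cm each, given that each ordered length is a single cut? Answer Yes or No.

A valid assignment using 6 stock rods:
  stock rod 1: 50 + 20 = 70
  stock rod 2: 50 + 20 = 70
  stock rod 3: 50 + 15 = 65
  stock rod 4: 40 + 10 = 50
  stock rod 5: 40 = 40
  stock rod 6: 40 = 40
That uses only 6 ≤ 7, so 7 stock rods are enough.

Yes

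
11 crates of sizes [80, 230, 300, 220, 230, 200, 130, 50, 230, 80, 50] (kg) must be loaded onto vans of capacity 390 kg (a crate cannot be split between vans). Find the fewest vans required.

Total = 300 + 230 + 230 + 230 + 220 + 200 + 130 + 80 + 80 + 50 + 50 = 1800 kg.
Lower bound: ⌈1800/390⌉ = 5 vans.
Also, 6 crates each exceed 195 kg, and no two of those can share a van, so at least 6 vans are needed.
A packing using 6 vans:
  van 1: 300 + 80 = 380
  van 2: 230 + 130 = 360
  van 3: 230 + 80 + 50 = 360
  van 4: 230 + 50 = 280
  van 5: 220 = 220
  van 6: 200 = 200
This matches the lower bound, so 6 is optimal.

6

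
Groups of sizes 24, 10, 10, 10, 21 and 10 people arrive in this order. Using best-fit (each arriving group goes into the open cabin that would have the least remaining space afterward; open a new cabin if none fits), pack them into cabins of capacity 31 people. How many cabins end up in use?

3

  24 → cabin 1 (new)  [load 24/31]
  10 → cabin 2 (new)  [load 10/31]
  10 → cabin 2  [load 20/31]
  10 → cabin 2  [load 30/31]
  21 → cabin 3 (new)  [load 21/31]
  10 → cabin 3  [load 31/31]
3 cabins opened.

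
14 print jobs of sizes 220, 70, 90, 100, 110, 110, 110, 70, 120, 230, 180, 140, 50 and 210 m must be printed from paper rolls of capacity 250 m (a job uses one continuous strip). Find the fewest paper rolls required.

Total = 230 + 220 + 210 + 180 + 140 + 120 + 110 + 110 + 110 + 100 + 90 + 70 + 70 + 50 = 1810 m.
Lower bound: ⌈1810/250⌉ = 8 paper rolls.
A packing using 8 paper rolls:
  roll 1: 230 = 230
  roll 2: 220 = 220
  roll 3: 210 = 210
  roll 4: 180 + 70 = 250
  roll 5: 140 + 110 = 250
  roll 6: 120 + 110 = 230
  roll 7: 110 + 100 = 210
  roll 8: 90 + 70 + 50 = 210
This matches the lower bound, so 8 is optimal.

8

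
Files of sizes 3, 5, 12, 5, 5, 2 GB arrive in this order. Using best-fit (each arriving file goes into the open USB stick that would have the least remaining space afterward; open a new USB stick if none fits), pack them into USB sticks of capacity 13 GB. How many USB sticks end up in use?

  3 → USB stick 1 (new)  [load 3/13]
  5 → USB stick 1  [load 8/13]
  12 → USB stick 2 (new)  [load 12/13]
  5 → USB stick 1  [load 13/13]
  5 → USB stick 3 (new)  [load 5/13]
  2 → USB stick 3  [load 7/13]
3 USB sticks opened.

3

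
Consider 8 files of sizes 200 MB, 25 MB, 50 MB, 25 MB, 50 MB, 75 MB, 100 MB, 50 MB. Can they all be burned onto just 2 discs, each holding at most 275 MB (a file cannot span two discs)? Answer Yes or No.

No

Total = 575 MB; ⌈575/275⌉ = 3.
At least 3 discs are required, but only 2 are allowed.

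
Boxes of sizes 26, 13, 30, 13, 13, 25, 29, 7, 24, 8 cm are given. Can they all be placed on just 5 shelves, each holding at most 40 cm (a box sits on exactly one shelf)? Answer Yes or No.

Yes

A valid assignment using 5 shelves:
  shelf 1: 30 + 8 = 38
  shelf 2: 29 + 7 = 36
  shelf 3: 26 + 13 = 39
  shelf 4: 25 + 13 = 38
  shelf 5: 24 + 13 = 37
Every load is within 40 cm, so 5 shelves suffice.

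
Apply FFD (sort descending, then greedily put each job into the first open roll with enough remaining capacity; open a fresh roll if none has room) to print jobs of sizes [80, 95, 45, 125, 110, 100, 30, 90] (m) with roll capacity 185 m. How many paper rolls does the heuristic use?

Sorted descending: 125, 110, 100, 95, 90, 80, 45, 30.
  125 → roll 1 (new)  [load 125/185]
  110 → roll 2 (new)  [load 110/185]
  100 → roll 3 (new)  [load 100/185]
  95 → roll 4 (new)  [load 95/185]
  90 → roll 4  [load 185/185]
  80 → roll 3  [load 180/185]
  45 → roll 1  [load 170/185]
  30 → roll 2  [load 140/185]
4 paper rolls opened.

4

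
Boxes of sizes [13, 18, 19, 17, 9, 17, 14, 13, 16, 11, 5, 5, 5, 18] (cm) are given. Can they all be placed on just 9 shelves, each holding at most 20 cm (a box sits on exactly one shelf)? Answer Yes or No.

No

Total = 180 cm; ⌈180/20⌉ = 9.
10 boxes each exceed half the capacity and cannot share a shelf, forcing at least 10 shelves.
At least 10 shelves are required, but only 9 are allowed.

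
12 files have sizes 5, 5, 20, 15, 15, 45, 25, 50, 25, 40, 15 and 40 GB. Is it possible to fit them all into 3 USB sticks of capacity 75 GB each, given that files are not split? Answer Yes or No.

Total = 300 GB; ⌈300/75⌉ = 4.
At least 4 USB sticks are required, but only 3 are allowed.

No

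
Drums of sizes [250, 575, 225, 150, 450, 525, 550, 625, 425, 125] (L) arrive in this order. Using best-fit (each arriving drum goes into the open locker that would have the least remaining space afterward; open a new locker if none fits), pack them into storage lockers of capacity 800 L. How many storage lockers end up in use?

  250 → locker 1 (new)  [load 250/800]
  575 → locker 2 (new)  [load 575/800]
  225 → locker 2  [load 800/800]
  150 → locker 1  [load 400/800]
  450 → locker 3 (new)  [load 450/800]
  525 → locker 4 (new)  [load 525/800]
  550 → locker 5 (new)  [load 550/800]
  625 → locker 6 (new)  [load 625/800]
  425 → locker 7 (new)  [load 425/800]
  125 → locker 6  [load 750/800]
7 storage lockers opened.

7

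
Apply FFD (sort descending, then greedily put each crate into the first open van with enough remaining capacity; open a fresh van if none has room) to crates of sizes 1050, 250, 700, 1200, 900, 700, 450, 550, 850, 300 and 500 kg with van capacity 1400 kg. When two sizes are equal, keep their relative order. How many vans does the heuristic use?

6

Sorted descending: 1200, 1050, 900, 850, 700, 700, 550, 500, 450, 300, 250.
  1200 → van 1 (new)  [load 1200/1400]
  1050 → van 2 (new)  [load 1050/1400]
  900 → van 3 (new)  [load 900/1400]
  850 → van 4 (new)  [load 850/1400]
  700 → van 5 (new)  [load 700/1400]
  700 → van 5  [load 1400/1400]
  550 → van 4  [load 1400/1400]
  500 → van 3  [load 1400/1400]
  450 → van 6 (new)  [load 450/1400]
  300 → van 2  [load 1350/1400]
  250 → van 6  [load 700/1400]
6 vans opened.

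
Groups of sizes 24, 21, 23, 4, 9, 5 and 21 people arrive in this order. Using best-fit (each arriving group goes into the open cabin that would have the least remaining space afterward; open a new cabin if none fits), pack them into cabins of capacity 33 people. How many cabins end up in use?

4

  24 → cabin 1 (new)  [load 24/33]
  21 → cabin 2 (new)  [load 21/33]
  23 → cabin 3 (new)  [load 23/33]
  4 → cabin 1  [load 28/33]
  9 → cabin 3  [load 32/33]
  5 → cabin 1  [load 33/33]
  21 → cabin 4 (new)  [load 21/33]
4 cabins opened.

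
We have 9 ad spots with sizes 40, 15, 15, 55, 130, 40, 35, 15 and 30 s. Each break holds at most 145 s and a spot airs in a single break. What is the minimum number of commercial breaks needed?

3

Total = 130 + 55 + 40 + 40 + 35 + 30 + 15 + 15 + 15 = 375 s.
Lower bound: ⌈375/145⌉ = 3 commercial breaks.
A packing using 3 commercial breaks:
  break 1: 130 + 15 = 145
  break 2: 55 + 40 + 40 = 135
  break 3: 35 + 30 + 15 + 15 = 95
This matches the lower bound, so 3 is optimal.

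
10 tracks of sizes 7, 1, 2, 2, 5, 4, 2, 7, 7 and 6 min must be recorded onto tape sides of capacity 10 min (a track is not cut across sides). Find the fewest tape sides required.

5

Total = 7 + 7 + 7 + 6 + 5 + 4 + 2 + 2 + 2 + 1 = 43 min.
Lower bound: ⌈43/10⌉ = 5 tape sides.
A packing using 5 tape sides:
  side 1: 7 + 2 + 1 = 10
  side 2: 7 + 2 = 9
  side 3: 7 + 2 = 9
  side 4: 6 + 4 = 10
  side 5: 5 = 5
This matches the lower bound, so 5 is optimal.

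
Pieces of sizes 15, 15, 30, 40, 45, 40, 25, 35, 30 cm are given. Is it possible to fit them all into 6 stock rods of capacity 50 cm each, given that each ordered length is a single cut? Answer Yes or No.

Total = 275 cm; ⌈275/50⌉ = 6.
The bound of 6 does not rule out 6, but exhaustive search shows no assignment into 6 stock rods of capacity 50 cm exists — the minimum is 7.

No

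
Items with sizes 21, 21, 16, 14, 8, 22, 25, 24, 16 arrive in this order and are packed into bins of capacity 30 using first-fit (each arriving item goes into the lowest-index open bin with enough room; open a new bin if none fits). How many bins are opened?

  21 → bin 1 (new)  [load 21/30]
  21 → bin 2 (new)  [load 21/30]
  16 → bin 3 (new)  [load 16/30]
  14 → bin 3  [load 30/30]
  8 → bin 1  [load 29/30]
  22 → bin 4 (new)  [load 22/30]
  25 → bin 5 (new)  [load 25/30]
  24 → bin 6 (new)  [load 24/30]
  16 → bin 7 (new)  [load 16/30]
7 bins opened.

7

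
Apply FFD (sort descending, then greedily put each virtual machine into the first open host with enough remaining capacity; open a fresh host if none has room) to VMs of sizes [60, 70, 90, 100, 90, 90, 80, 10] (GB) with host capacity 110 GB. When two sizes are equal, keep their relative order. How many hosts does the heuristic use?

Sorted descending: 100, 90, 90, 90, 80, 70, 60, 10.
  100 → host 1 (new)  [load 100/110]
  90 → host 2 (new)  [load 90/110]
  90 → host 3 (new)  [load 90/110]
  90 → host 4 (new)  [load 90/110]
  80 → host 5 (new)  [load 80/110]
  70 → host 6 (new)  [load 70/110]
  60 → host 7 (new)  [load 60/110]
  10 → host 1  [load 110/110]
7 hosts opened.

7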